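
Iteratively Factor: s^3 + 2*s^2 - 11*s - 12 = (s - 3)*(s^2 + 5*s + 4) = (s - 3)*(s + 4)*(s + 1)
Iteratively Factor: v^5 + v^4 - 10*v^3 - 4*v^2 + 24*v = (v + 3)*(v^4 - 2*v^3 - 4*v^2 + 8*v) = (v + 2)*(v + 3)*(v^3 - 4*v^2 + 4*v) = (v - 2)*(v + 2)*(v + 3)*(v^2 - 2*v) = v*(v - 2)*(v + 2)*(v + 3)*(v - 2)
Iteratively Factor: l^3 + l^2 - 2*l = (l + 2)*(l^2 - l) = (l - 1)*(l + 2)*(l)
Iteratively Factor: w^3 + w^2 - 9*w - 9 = (w + 3)*(w^2 - 2*w - 3) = (w - 3)*(w + 3)*(w + 1)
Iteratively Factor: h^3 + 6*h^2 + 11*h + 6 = (h + 2)*(h^2 + 4*h + 3) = (h + 2)*(h + 3)*(h + 1)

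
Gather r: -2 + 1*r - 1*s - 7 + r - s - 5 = 2*r - 2*s - 14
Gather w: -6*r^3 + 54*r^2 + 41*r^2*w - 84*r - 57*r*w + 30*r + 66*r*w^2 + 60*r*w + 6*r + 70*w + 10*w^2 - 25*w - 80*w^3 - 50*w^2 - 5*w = -6*r^3 + 54*r^2 - 48*r - 80*w^3 + w^2*(66*r - 40) + w*(41*r^2 + 3*r + 40)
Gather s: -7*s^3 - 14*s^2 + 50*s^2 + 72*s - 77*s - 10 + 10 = -7*s^3 + 36*s^2 - 5*s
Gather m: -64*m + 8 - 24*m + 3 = 11 - 88*m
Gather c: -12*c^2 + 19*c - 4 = -12*c^2 + 19*c - 4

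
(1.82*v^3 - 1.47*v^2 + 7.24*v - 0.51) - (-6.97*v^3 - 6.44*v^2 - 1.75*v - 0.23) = 8.79*v^3 + 4.97*v^2 + 8.99*v - 0.28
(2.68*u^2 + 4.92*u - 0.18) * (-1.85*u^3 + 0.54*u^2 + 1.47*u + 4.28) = -4.958*u^5 - 7.6548*u^4 + 6.9294*u^3 + 18.6056*u^2 + 20.793*u - 0.7704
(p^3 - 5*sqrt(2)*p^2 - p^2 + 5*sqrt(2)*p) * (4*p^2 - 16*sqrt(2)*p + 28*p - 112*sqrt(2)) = 4*p^5 - 36*sqrt(2)*p^4 + 24*p^4 - 216*sqrt(2)*p^3 + 132*p^3 + 252*sqrt(2)*p^2 + 960*p^2 - 1120*p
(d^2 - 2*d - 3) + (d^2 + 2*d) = 2*d^2 - 3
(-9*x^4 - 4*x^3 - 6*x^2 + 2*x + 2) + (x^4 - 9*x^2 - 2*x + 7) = -8*x^4 - 4*x^3 - 15*x^2 + 9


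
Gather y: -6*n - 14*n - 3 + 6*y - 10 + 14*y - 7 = -20*n + 20*y - 20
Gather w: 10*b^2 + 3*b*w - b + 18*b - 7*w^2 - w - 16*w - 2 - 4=10*b^2 + 17*b - 7*w^2 + w*(3*b - 17) - 6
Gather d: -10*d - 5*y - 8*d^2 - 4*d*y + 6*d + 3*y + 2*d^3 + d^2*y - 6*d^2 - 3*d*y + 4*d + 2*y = 2*d^3 + d^2*(y - 14) - 7*d*y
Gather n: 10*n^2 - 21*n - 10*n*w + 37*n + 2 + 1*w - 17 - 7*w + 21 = 10*n^2 + n*(16 - 10*w) - 6*w + 6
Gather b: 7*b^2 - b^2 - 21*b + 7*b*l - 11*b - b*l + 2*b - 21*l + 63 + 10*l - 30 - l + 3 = 6*b^2 + b*(6*l - 30) - 12*l + 36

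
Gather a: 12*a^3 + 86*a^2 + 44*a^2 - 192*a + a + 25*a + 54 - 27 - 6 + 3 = 12*a^3 + 130*a^2 - 166*a + 24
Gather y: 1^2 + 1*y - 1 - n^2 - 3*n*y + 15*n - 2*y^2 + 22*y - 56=-n^2 + 15*n - 2*y^2 + y*(23 - 3*n) - 56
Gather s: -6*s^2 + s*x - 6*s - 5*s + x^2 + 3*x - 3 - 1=-6*s^2 + s*(x - 11) + x^2 + 3*x - 4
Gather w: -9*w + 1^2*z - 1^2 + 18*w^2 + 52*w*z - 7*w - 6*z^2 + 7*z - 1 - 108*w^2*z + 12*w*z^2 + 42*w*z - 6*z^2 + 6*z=w^2*(18 - 108*z) + w*(12*z^2 + 94*z - 16) - 12*z^2 + 14*z - 2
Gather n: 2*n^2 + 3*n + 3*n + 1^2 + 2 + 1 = 2*n^2 + 6*n + 4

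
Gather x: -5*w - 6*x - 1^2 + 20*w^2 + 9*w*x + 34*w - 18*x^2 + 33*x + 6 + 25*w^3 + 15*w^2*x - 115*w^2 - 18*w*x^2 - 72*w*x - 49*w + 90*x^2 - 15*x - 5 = 25*w^3 - 95*w^2 - 20*w + x^2*(72 - 18*w) + x*(15*w^2 - 63*w + 12)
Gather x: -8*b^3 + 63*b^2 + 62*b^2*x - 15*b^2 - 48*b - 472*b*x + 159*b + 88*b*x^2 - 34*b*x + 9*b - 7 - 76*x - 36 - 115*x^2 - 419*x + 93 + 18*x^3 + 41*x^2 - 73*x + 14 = -8*b^3 + 48*b^2 + 120*b + 18*x^3 + x^2*(88*b - 74) + x*(62*b^2 - 506*b - 568) + 64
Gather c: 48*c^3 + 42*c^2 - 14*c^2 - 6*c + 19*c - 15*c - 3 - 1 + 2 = 48*c^3 + 28*c^2 - 2*c - 2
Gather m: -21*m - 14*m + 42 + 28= 70 - 35*m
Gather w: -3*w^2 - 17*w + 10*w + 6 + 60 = -3*w^2 - 7*w + 66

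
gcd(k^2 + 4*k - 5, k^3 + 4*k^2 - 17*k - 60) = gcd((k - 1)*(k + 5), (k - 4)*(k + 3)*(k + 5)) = k + 5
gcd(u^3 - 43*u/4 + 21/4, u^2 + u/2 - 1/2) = u - 1/2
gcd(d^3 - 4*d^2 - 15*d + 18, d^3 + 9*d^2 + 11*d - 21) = d^2 + 2*d - 3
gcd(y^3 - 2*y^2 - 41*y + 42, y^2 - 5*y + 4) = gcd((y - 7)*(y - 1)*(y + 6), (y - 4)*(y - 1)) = y - 1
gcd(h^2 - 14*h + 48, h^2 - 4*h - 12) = h - 6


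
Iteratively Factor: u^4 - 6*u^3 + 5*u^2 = (u - 1)*(u^3 - 5*u^2) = u*(u - 1)*(u^2 - 5*u) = u*(u - 5)*(u - 1)*(u)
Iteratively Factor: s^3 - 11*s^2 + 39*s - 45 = (s - 3)*(s^2 - 8*s + 15) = (s - 5)*(s - 3)*(s - 3)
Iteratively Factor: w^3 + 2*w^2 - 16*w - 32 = (w + 4)*(w^2 - 2*w - 8) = (w + 2)*(w + 4)*(w - 4)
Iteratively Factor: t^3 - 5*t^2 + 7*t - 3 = (t - 1)*(t^2 - 4*t + 3) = (t - 1)^2*(t - 3)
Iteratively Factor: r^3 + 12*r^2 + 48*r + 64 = (r + 4)*(r^2 + 8*r + 16) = (r + 4)^2*(r + 4)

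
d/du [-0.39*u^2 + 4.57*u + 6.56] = 4.57 - 0.78*u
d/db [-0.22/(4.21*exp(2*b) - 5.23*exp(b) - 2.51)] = (1.8524*exp(b) - 1.1506)*exp(b)/(-4.21*exp(2*b) + 5.23*exp(b) + 2.51)^2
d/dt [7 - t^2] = -2*t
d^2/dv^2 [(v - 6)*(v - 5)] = 2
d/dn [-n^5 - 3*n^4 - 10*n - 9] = -5*n^4 - 12*n^3 - 10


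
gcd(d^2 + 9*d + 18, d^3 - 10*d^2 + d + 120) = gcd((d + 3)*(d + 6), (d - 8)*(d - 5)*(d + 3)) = d + 3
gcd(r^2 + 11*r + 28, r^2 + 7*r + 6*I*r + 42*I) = r + 7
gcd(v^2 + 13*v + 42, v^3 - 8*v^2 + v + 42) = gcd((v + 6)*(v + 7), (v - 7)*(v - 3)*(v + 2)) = 1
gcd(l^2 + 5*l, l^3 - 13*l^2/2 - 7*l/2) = l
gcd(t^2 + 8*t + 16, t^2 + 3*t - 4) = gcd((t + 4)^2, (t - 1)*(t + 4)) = t + 4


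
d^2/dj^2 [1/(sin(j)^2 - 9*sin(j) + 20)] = (-4*sin(j)^4 + 27*sin(j)^3 + 5*sin(j)^2 - 234*sin(j) + 122)/(sin(j)^2 - 9*sin(j) + 20)^3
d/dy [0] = 0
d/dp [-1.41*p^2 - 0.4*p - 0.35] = -2.82*p - 0.4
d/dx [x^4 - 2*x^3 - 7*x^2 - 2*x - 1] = 4*x^3 - 6*x^2 - 14*x - 2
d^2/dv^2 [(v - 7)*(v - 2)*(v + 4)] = 6*v - 10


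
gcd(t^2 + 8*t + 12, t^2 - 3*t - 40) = 1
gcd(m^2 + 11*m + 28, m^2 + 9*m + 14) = m + 7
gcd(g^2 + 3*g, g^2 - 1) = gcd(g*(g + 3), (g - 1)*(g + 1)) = 1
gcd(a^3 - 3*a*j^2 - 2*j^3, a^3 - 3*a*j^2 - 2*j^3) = a^3 - 3*a*j^2 - 2*j^3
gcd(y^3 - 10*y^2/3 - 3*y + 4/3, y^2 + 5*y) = 1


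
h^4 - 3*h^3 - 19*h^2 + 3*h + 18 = (h - 6)*(h - 1)*(h + 1)*(h + 3)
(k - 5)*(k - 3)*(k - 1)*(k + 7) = k^4 - 2*k^3 - 40*k^2 + 146*k - 105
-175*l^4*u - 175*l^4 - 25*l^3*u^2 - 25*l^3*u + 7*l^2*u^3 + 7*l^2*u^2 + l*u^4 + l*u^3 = (-5*l + u)*(5*l + u)*(7*l + u)*(l*u + l)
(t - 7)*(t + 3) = t^2 - 4*t - 21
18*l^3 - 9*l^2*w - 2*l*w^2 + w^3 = (-3*l + w)*(-2*l + w)*(3*l + w)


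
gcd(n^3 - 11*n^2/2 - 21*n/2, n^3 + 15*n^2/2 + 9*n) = n^2 + 3*n/2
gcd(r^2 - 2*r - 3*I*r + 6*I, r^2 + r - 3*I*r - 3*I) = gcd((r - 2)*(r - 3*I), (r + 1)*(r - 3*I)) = r - 3*I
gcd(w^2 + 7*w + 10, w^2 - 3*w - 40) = w + 5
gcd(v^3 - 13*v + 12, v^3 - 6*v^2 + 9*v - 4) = v - 1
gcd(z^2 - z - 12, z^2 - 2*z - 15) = z + 3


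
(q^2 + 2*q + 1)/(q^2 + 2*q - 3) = (q^2 + 2*q + 1)/(q^2 + 2*q - 3)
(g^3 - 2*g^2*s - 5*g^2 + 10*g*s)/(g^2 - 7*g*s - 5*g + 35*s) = g*(-g + 2*s)/(-g + 7*s)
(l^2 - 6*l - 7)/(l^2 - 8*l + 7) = (l + 1)/(l - 1)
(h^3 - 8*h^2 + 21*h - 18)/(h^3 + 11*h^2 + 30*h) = (h^3 - 8*h^2 + 21*h - 18)/(h*(h^2 + 11*h + 30))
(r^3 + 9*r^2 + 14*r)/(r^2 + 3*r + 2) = r*(r + 7)/(r + 1)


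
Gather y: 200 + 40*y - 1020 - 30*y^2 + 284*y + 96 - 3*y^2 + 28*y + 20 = -33*y^2 + 352*y - 704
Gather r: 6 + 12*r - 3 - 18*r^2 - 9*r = -18*r^2 + 3*r + 3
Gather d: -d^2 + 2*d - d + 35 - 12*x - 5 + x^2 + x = -d^2 + d + x^2 - 11*x + 30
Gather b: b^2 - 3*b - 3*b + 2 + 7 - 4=b^2 - 6*b + 5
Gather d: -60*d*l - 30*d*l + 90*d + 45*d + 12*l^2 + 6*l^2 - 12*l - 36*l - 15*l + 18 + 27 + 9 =d*(135 - 90*l) + 18*l^2 - 63*l + 54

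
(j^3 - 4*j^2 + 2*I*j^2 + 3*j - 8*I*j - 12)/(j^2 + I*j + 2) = (j^2 + j*(-4 + 3*I) - 12*I)/(j + 2*I)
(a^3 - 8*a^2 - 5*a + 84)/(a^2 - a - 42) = (a^2 - a - 12)/(a + 6)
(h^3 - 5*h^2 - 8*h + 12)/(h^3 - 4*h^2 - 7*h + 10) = (h - 6)/(h - 5)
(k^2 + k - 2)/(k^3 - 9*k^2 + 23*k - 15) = (k + 2)/(k^2 - 8*k + 15)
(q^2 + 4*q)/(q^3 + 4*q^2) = 1/q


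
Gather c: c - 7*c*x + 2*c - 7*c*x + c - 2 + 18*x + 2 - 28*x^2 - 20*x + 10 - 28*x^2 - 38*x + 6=c*(4 - 14*x) - 56*x^2 - 40*x + 16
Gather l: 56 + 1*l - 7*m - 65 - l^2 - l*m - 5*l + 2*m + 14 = -l^2 + l*(-m - 4) - 5*m + 5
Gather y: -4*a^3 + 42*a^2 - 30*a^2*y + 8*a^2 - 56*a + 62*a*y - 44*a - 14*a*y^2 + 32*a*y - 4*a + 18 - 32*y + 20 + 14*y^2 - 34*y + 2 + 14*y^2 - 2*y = -4*a^3 + 50*a^2 - 104*a + y^2*(28 - 14*a) + y*(-30*a^2 + 94*a - 68) + 40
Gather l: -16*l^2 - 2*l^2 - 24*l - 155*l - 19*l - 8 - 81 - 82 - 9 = -18*l^2 - 198*l - 180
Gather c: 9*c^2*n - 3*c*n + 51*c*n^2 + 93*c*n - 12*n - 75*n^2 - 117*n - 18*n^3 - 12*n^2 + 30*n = 9*c^2*n + c*(51*n^2 + 90*n) - 18*n^3 - 87*n^2 - 99*n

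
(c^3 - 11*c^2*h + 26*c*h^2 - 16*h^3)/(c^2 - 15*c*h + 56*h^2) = (c^2 - 3*c*h + 2*h^2)/(c - 7*h)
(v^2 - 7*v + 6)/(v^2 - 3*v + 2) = (v - 6)/(v - 2)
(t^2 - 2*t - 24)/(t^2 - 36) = (t + 4)/(t + 6)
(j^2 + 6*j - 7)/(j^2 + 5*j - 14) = (j - 1)/(j - 2)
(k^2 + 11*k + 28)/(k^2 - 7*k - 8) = (k^2 + 11*k + 28)/(k^2 - 7*k - 8)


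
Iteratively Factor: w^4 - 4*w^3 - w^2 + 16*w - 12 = (w - 2)*(w^3 - 2*w^2 - 5*w + 6) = (w - 3)*(w - 2)*(w^2 + w - 2) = (w - 3)*(w - 2)*(w - 1)*(w + 2)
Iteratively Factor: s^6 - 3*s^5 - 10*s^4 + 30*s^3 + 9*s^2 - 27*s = (s + 1)*(s^5 - 4*s^4 - 6*s^3 + 36*s^2 - 27*s) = (s - 3)*(s + 1)*(s^4 - s^3 - 9*s^2 + 9*s) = s*(s - 3)*(s + 1)*(s^3 - s^2 - 9*s + 9) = s*(s - 3)^2*(s + 1)*(s^2 + 2*s - 3) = s*(s - 3)^2*(s + 1)*(s + 3)*(s - 1)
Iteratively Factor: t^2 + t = (t)*(t + 1)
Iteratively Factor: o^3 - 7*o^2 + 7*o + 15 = (o - 5)*(o^2 - 2*o - 3) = (o - 5)*(o - 3)*(o + 1)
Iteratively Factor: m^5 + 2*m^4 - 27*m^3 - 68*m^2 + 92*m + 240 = (m + 2)*(m^4 - 27*m^2 - 14*m + 120) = (m - 5)*(m + 2)*(m^3 + 5*m^2 - 2*m - 24) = (m - 5)*(m + 2)*(m + 4)*(m^2 + m - 6) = (m - 5)*(m - 2)*(m + 2)*(m + 4)*(m + 3)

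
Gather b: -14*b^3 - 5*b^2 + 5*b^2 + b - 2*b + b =-14*b^3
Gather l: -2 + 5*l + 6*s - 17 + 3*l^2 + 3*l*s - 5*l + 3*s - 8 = 3*l^2 + 3*l*s + 9*s - 27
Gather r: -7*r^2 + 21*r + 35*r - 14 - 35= -7*r^2 + 56*r - 49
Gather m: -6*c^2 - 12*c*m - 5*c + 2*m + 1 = -6*c^2 - 5*c + m*(2 - 12*c) + 1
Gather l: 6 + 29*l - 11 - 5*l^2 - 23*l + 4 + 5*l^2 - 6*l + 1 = 0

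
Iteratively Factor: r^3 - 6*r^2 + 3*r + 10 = (r + 1)*(r^2 - 7*r + 10) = (r - 5)*(r + 1)*(r - 2)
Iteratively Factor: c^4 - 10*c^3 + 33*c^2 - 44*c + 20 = (c - 1)*(c^3 - 9*c^2 + 24*c - 20) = (c - 2)*(c - 1)*(c^2 - 7*c + 10) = (c - 5)*(c - 2)*(c - 1)*(c - 2)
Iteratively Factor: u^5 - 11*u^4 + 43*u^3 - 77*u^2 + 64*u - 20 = (u - 2)*(u^4 - 9*u^3 + 25*u^2 - 27*u + 10) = (u - 2)*(u - 1)*(u^3 - 8*u^2 + 17*u - 10) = (u - 2)*(u - 1)^2*(u^2 - 7*u + 10) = (u - 2)^2*(u - 1)^2*(u - 5)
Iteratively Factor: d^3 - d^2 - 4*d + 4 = (d - 2)*(d^2 + d - 2) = (d - 2)*(d - 1)*(d + 2)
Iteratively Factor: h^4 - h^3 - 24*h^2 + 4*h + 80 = (h - 2)*(h^3 + h^2 - 22*h - 40) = (h - 2)*(h + 4)*(h^2 - 3*h - 10) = (h - 5)*(h - 2)*(h + 4)*(h + 2)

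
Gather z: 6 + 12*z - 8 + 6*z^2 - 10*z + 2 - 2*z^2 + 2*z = 4*z^2 + 4*z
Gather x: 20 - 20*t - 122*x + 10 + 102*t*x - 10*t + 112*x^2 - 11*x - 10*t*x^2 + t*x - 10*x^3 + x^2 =-30*t - 10*x^3 + x^2*(113 - 10*t) + x*(103*t - 133) + 30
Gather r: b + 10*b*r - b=10*b*r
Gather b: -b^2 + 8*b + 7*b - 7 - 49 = -b^2 + 15*b - 56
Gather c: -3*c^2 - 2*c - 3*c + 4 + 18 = -3*c^2 - 5*c + 22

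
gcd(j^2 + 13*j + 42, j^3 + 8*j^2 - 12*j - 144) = j + 6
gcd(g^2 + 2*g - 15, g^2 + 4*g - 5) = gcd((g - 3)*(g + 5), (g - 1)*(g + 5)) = g + 5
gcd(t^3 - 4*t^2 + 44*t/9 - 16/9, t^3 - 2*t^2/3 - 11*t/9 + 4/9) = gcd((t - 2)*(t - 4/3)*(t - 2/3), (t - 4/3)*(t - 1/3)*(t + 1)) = t - 4/3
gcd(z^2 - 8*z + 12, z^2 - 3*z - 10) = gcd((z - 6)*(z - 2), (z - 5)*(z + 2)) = 1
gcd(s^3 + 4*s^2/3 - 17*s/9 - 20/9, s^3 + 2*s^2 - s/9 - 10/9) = s^2 + 8*s/3 + 5/3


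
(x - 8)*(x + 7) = x^2 - x - 56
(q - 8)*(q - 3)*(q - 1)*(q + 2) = q^4 - 10*q^3 + 11*q^2 + 46*q - 48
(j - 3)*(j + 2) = j^2 - j - 6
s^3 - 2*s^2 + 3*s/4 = s*(s - 3/2)*(s - 1/2)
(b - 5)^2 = b^2 - 10*b + 25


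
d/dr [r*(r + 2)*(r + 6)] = 3*r^2 + 16*r + 12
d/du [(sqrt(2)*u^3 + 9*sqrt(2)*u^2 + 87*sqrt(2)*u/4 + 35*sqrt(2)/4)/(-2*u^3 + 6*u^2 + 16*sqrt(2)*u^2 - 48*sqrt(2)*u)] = sqrt(2)*(-3*u*(4*u^2 + 24*u + 29)*(u^2 - 8*sqrt(2)*u - 3*u + 24*sqrt(2)) + (3*u^2 - 16*sqrt(2)*u - 6*u + 24*sqrt(2))*(4*u^3 + 36*u^2 + 87*u + 35))/(8*u^2*(u^2 - 8*sqrt(2)*u - 3*u + 24*sqrt(2))^2)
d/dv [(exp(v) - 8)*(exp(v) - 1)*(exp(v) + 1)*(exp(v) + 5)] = (4*exp(3*v) - 9*exp(2*v) - 82*exp(v) + 3)*exp(v)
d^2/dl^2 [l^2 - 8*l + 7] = 2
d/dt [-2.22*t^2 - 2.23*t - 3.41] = -4.44*t - 2.23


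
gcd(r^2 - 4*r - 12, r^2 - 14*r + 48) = r - 6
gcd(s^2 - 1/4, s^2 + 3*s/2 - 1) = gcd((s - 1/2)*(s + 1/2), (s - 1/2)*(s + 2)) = s - 1/2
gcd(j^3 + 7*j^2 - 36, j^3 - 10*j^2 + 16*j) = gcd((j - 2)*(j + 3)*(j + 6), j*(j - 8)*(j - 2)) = j - 2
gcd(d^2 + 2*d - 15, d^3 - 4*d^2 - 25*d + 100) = d + 5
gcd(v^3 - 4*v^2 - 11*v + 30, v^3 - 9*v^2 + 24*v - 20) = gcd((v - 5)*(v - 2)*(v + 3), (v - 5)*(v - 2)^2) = v^2 - 7*v + 10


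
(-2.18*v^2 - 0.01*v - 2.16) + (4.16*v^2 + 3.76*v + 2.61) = 1.98*v^2 + 3.75*v + 0.45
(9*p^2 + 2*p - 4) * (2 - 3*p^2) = -27*p^4 - 6*p^3 + 30*p^2 + 4*p - 8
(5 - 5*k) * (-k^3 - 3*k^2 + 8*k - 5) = 5*k^4 + 10*k^3 - 55*k^2 + 65*k - 25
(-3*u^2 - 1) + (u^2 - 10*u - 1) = -2*u^2 - 10*u - 2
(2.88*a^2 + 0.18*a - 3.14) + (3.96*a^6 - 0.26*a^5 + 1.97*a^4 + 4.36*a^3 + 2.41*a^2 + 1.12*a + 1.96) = 3.96*a^6 - 0.26*a^5 + 1.97*a^4 + 4.36*a^3 + 5.29*a^2 + 1.3*a - 1.18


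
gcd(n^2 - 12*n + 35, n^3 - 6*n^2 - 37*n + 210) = n^2 - 12*n + 35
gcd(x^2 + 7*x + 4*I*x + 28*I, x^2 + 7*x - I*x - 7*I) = x + 7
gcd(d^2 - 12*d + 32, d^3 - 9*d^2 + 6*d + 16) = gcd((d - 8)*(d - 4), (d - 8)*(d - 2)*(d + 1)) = d - 8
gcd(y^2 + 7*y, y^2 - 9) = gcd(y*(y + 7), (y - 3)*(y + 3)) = 1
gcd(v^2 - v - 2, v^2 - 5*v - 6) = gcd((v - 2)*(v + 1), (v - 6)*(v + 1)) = v + 1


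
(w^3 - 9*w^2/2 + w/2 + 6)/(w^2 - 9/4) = 2*(w^2 - 3*w - 4)/(2*w + 3)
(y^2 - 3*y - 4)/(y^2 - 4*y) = (y + 1)/y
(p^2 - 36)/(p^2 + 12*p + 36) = (p - 6)/(p + 6)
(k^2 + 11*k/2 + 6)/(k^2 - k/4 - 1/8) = 4*(2*k^2 + 11*k + 12)/(8*k^2 - 2*k - 1)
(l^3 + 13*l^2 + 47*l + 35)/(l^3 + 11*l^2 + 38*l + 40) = (l^2 + 8*l + 7)/(l^2 + 6*l + 8)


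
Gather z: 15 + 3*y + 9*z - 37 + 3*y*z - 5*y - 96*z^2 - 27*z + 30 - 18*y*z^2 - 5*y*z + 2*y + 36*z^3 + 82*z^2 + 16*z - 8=36*z^3 + z^2*(-18*y - 14) + z*(-2*y - 2)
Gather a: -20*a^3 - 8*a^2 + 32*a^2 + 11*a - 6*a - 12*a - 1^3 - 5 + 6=-20*a^3 + 24*a^2 - 7*a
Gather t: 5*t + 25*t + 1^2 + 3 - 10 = 30*t - 6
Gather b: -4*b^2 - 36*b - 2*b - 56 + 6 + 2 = -4*b^2 - 38*b - 48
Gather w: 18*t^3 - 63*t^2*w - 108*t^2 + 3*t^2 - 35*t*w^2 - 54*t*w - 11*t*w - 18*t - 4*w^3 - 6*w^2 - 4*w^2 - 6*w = 18*t^3 - 105*t^2 - 18*t - 4*w^3 + w^2*(-35*t - 10) + w*(-63*t^2 - 65*t - 6)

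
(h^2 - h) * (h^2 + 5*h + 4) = h^4 + 4*h^3 - h^2 - 4*h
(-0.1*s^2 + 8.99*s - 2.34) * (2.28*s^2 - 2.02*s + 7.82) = -0.228*s^4 + 20.6992*s^3 - 24.277*s^2 + 75.0286*s - 18.2988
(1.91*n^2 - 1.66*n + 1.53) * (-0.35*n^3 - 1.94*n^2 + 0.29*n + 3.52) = -0.6685*n^5 - 3.1244*n^4 + 3.2388*n^3 + 3.2736*n^2 - 5.3995*n + 5.3856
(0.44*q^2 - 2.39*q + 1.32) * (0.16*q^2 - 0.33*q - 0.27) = 0.0704*q^4 - 0.5276*q^3 + 0.8811*q^2 + 0.2097*q - 0.3564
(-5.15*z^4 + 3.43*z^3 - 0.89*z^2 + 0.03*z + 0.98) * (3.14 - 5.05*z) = 26.0075*z^5 - 33.4925*z^4 + 15.2647*z^3 - 2.9461*z^2 - 4.8548*z + 3.0772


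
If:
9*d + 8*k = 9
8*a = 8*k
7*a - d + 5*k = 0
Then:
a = 9/116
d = 27/29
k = 9/116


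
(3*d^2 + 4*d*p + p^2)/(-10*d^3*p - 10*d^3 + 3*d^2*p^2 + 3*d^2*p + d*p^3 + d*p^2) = (3*d^2 + 4*d*p + p^2)/(d*(-10*d^2*p - 10*d^2 + 3*d*p^2 + 3*d*p + p^3 + p^2))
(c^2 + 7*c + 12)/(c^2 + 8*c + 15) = (c + 4)/(c + 5)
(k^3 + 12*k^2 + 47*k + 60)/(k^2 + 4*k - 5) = (k^2 + 7*k + 12)/(k - 1)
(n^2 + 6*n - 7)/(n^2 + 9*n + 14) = (n - 1)/(n + 2)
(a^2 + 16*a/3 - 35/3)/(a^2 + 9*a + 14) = (a - 5/3)/(a + 2)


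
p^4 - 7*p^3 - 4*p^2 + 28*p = p*(p - 7)*(p - 2)*(p + 2)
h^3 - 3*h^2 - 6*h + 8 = (h - 4)*(h - 1)*(h + 2)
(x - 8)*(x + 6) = x^2 - 2*x - 48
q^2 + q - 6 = (q - 2)*(q + 3)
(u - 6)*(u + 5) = u^2 - u - 30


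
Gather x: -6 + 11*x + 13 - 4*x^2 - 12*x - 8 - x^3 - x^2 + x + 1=-x^3 - 5*x^2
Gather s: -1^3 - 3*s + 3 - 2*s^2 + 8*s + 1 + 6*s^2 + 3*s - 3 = 4*s^2 + 8*s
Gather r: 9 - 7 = 2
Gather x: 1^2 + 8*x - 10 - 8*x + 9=0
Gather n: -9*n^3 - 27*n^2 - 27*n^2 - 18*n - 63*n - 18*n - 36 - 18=-9*n^3 - 54*n^2 - 99*n - 54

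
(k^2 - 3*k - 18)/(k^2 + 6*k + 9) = (k - 6)/(k + 3)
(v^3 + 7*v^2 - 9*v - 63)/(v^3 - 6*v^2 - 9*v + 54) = (v + 7)/(v - 6)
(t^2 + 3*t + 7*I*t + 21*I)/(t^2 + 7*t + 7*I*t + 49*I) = (t + 3)/(t + 7)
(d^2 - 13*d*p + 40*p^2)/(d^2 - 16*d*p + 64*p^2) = (-d + 5*p)/(-d + 8*p)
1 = 1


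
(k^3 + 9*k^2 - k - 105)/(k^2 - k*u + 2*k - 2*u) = (k^3 + 9*k^2 - k - 105)/(k^2 - k*u + 2*k - 2*u)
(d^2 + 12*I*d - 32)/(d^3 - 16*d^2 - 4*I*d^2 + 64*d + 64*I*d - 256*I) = (d^2 + 12*I*d - 32)/(d^3 - 4*d^2*(4 + I) + 64*d*(1 + I) - 256*I)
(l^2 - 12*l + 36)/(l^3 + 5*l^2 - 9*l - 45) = (l^2 - 12*l + 36)/(l^3 + 5*l^2 - 9*l - 45)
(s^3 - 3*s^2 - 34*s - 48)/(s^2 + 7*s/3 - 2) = 3*(s^2 - 6*s - 16)/(3*s - 2)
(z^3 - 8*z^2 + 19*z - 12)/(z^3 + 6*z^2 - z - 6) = (z^2 - 7*z + 12)/(z^2 + 7*z + 6)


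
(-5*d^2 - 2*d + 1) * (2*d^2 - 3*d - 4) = -10*d^4 + 11*d^3 + 28*d^2 + 5*d - 4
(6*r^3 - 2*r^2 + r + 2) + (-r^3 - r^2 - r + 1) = 5*r^3 - 3*r^2 + 3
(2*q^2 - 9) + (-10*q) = 2*q^2 - 10*q - 9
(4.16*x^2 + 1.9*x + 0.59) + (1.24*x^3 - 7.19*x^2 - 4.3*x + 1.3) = 1.24*x^3 - 3.03*x^2 - 2.4*x + 1.89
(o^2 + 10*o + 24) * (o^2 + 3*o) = o^4 + 13*o^3 + 54*o^2 + 72*o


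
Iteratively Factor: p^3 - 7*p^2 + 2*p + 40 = (p + 2)*(p^2 - 9*p + 20) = (p - 5)*(p + 2)*(p - 4)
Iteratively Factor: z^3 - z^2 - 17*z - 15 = (z + 3)*(z^2 - 4*z - 5) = (z + 1)*(z + 3)*(z - 5)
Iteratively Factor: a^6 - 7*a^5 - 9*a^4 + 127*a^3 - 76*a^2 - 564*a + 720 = (a + 3)*(a^5 - 10*a^4 + 21*a^3 + 64*a^2 - 268*a + 240) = (a + 3)^2*(a^4 - 13*a^3 + 60*a^2 - 116*a + 80) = (a - 5)*(a + 3)^2*(a^3 - 8*a^2 + 20*a - 16) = (a - 5)*(a - 4)*(a + 3)^2*(a^2 - 4*a + 4) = (a - 5)*(a - 4)*(a - 2)*(a + 3)^2*(a - 2)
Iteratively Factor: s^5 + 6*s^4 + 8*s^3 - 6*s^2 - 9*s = (s + 1)*(s^4 + 5*s^3 + 3*s^2 - 9*s) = (s + 1)*(s + 3)*(s^3 + 2*s^2 - 3*s) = (s + 1)*(s + 3)^2*(s^2 - s) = (s - 1)*(s + 1)*(s + 3)^2*(s)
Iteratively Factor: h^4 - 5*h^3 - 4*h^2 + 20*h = (h)*(h^3 - 5*h^2 - 4*h + 20) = h*(h + 2)*(h^2 - 7*h + 10) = h*(h - 5)*(h + 2)*(h - 2)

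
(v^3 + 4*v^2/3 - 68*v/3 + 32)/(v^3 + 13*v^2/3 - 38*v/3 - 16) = (v - 2)/(v + 1)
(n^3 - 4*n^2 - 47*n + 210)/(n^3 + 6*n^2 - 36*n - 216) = (n^2 + 2*n - 35)/(n^2 + 12*n + 36)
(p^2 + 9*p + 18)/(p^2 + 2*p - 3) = (p + 6)/(p - 1)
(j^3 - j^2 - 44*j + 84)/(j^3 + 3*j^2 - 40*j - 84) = (j - 2)/(j + 2)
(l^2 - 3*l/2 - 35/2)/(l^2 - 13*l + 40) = (l + 7/2)/(l - 8)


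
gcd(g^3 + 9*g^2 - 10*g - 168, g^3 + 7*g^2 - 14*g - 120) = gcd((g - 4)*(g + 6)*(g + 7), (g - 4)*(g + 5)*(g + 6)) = g^2 + 2*g - 24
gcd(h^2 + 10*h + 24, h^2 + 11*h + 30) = h + 6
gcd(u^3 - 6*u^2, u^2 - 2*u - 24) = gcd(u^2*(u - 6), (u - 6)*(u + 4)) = u - 6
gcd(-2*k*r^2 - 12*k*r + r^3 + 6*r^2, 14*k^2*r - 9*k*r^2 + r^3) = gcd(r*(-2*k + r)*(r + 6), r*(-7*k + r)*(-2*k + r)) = -2*k*r + r^2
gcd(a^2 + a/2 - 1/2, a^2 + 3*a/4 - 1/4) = a + 1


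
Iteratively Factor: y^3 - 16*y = (y + 4)*(y^2 - 4*y) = (y - 4)*(y + 4)*(y)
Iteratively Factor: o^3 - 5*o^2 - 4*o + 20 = (o - 2)*(o^2 - 3*o - 10) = (o - 2)*(o + 2)*(o - 5)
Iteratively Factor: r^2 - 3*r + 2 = (r - 1)*(r - 2)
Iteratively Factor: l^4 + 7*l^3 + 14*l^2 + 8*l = (l + 4)*(l^3 + 3*l^2 + 2*l) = (l + 2)*(l + 4)*(l^2 + l) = l*(l + 2)*(l + 4)*(l + 1)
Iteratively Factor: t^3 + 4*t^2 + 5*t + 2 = (t + 1)*(t^2 + 3*t + 2) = (t + 1)^2*(t + 2)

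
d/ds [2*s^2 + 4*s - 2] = 4*s + 4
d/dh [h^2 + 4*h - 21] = 2*h + 4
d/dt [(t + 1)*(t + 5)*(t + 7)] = 3*t^2 + 26*t + 47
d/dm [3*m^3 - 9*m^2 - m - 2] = 9*m^2 - 18*m - 1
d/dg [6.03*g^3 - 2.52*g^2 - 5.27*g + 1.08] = 18.09*g^2 - 5.04*g - 5.27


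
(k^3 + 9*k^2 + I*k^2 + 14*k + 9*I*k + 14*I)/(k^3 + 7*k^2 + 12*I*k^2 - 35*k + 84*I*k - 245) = (k^2 + k*(2 + I) + 2*I)/(k^2 + 12*I*k - 35)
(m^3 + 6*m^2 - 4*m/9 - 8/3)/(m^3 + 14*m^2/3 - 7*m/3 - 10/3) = (m^2 + 16*m/3 - 4)/(m^2 + 4*m - 5)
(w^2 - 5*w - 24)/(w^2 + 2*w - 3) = (w - 8)/(w - 1)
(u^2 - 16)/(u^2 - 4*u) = (u + 4)/u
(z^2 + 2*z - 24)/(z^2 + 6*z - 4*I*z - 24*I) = (z - 4)/(z - 4*I)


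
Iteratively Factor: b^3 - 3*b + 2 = (b - 1)*(b^2 + b - 2) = (b - 1)*(b + 2)*(b - 1)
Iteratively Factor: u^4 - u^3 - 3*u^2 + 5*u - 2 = (u - 1)*(u^3 - 3*u + 2) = (u - 1)^2*(u^2 + u - 2) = (u - 1)^2*(u + 2)*(u - 1)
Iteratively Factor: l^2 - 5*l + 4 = (l - 4)*(l - 1)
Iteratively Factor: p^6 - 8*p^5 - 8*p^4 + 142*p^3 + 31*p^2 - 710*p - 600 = (p - 5)*(p^5 - 3*p^4 - 23*p^3 + 27*p^2 + 166*p + 120) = (p - 5)*(p - 4)*(p^4 + p^3 - 19*p^2 - 49*p - 30) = (p - 5)*(p - 4)*(p + 3)*(p^3 - 2*p^2 - 13*p - 10) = (p - 5)*(p - 4)*(p + 2)*(p + 3)*(p^2 - 4*p - 5) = (p - 5)^2*(p - 4)*(p + 2)*(p + 3)*(p + 1)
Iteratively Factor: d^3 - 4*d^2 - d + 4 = (d - 1)*(d^2 - 3*d - 4) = (d - 4)*(d - 1)*(d + 1)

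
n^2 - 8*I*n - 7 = (n - 7*I)*(n - I)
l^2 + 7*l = l*(l + 7)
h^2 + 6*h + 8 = (h + 2)*(h + 4)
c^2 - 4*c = c*(c - 4)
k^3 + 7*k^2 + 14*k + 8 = (k + 1)*(k + 2)*(k + 4)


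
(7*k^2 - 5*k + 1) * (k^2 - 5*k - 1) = 7*k^4 - 40*k^3 + 19*k^2 - 1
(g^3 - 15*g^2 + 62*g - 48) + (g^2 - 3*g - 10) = g^3 - 14*g^2 + 59*g - 58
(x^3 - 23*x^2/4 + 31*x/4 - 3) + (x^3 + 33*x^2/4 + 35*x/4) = 2*x^3 + 5*x^2/2 + 33*x/2 - 3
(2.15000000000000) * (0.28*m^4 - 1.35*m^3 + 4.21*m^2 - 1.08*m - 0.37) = 0.602*m^4 - 2.9025*m^3 + 9.0515*m^2 - 2.322*m - 0.7955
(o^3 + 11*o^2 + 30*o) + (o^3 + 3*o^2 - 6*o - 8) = 2*o^3 + 14*o^2 + 24*o - 8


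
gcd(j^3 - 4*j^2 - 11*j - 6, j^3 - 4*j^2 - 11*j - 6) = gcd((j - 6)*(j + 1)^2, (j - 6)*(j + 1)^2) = j^3 - 4*j^2 - 11*j - 6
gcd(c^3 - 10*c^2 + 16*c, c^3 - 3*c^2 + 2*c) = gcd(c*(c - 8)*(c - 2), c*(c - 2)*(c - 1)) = c^2 - 2*c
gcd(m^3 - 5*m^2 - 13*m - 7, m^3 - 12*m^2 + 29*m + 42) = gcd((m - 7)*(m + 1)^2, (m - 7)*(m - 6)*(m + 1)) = m^2 - 6*m - 7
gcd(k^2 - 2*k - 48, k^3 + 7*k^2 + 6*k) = k + 6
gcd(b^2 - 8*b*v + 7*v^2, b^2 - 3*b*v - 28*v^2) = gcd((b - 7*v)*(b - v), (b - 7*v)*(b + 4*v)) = -b + 7*v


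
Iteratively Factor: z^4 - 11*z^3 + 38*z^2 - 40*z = (z - 5)*(z^3 - 6*z^2 + 8*z) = z*(z - 5)*(z^2 - 6*z + 8) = z*(z - 5)*(z - 4)*(z - 2)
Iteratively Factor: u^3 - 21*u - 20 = (u + 4)*(u^2 - 4*u - 5) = (u + 1)*(u + 4)*(u - 5)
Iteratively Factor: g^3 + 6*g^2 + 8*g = (g + 4)*(g^2 + 2*g) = (g + 2)*(g + 4)*(g)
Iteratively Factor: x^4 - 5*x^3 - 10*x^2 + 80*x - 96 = (x - 2)*(x^3 - 3*x^2 - 16*x + 48) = (x - 2)*(x + 4)*(x^2 - 7*x + 12) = (x - 3)*(x - 2)*(x + 4)*(x - 4)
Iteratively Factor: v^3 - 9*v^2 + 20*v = (v)*(v^2 - 9*v + 20) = v*(v - 4)*(v - 5)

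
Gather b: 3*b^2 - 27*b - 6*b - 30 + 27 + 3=3*b^2 - 33*b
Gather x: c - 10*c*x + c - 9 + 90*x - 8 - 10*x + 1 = 2*c + x*(80 - 10*c) - 16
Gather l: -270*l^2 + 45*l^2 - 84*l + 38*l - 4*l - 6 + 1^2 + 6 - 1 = -225*l^2 - 50*l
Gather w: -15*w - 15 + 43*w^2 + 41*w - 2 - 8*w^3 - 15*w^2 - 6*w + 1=-8*w^3 + 28*w^2 + 20*w - 16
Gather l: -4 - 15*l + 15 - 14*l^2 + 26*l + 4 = -14*l^2 + 11*l + 15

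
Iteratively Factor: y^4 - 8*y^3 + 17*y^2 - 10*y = (y - 2)*(y^3 - 6*y^2 + 5*y) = (y - 5)*(y - 2)*(y^2 - y) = (y - 5)*(y - 2)*(y - 1)*(y)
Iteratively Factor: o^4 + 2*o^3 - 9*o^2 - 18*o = (o + 3)*(o^3 - o^2 - 6*o) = o*(o + 3)*(o^2 - o - 6) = o*(o - 3)*(o + 3)*(o + 2)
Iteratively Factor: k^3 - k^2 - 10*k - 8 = (k + 1)*(k^2 - 2*k - 8) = (k + 1)*(k + 2)*(k - 4)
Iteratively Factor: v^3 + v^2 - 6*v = (v - 2)*(v^2 + 3*v) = (v - 2)*(v + 3)*(v)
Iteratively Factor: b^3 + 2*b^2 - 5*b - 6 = (b - 2)*(b^2 + 4*b + 3) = (b - 2)*(b + 3)*(b + 1)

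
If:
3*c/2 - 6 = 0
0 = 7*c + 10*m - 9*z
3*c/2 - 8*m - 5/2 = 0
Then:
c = 4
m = 7/16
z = 259/72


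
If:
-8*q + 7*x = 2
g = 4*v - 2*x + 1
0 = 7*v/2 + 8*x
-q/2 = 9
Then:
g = 11125/49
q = -18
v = 2272/49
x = -142/7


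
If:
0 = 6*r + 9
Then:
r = -3/2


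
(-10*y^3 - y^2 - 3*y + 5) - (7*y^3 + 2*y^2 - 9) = -17*y^3 - 3*y^2 - 3*y + 14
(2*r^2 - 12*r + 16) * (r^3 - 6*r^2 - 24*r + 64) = 2*r^5 - 24*r^4 + 40*r^3 + 320*r^2 - 1152*r + 1024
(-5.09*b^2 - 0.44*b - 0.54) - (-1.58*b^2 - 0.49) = -3.51*b^2 - 0.44*b - 0.05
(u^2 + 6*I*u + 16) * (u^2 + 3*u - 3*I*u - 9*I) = u^4 + 3*u^3 + 3*I*u^3 + 34*u^2 + 9*I*u^2 + 102*u - 48*I*u - 144*I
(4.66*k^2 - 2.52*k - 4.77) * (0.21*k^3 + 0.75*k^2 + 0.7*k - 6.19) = 0.9786*k^5 + 2.9658*k^4 + 0.3703*k^3 - 34.1869*k^2 + 12.2598*k + 29.5263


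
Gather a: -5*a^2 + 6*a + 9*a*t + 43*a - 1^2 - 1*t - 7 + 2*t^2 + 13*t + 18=-5*a^2 + a*(9*t + 49) + 2*t^2 + 12*t + 10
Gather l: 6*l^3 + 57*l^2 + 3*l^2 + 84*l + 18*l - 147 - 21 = 6*l^3 + 60*l^2 + 102*l - 168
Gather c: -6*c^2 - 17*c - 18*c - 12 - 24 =-6*c^2 - 35*c - 36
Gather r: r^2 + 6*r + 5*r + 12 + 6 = r^2 + 11*r + 18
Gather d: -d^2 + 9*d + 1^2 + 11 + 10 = -d^2 + 9*d + 22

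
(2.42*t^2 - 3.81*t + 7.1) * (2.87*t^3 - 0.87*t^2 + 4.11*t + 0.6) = 6.9454*t^5 - 13.0401*t^4 + 33.6379*t^3 - 20.3841*t^2 + 26.895*t + 4.26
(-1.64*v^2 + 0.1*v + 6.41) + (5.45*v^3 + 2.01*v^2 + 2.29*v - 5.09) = 5.45*v^3 + 0.37*v^2 + 2.39*v + 1.32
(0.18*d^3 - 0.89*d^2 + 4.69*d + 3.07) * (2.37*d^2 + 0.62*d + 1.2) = 0.4266*d^5 - 1.9977*d^4 + 10.7795*d^3 + 9.1157*d^2 + 7.5314*d + 3.684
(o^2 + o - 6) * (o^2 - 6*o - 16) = o^4 - 5*o^3 - 28*o^2 + 20*o + 96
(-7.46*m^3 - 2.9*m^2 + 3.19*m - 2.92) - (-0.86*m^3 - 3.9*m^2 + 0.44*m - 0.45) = -6.6*m^3 + 1.0*m^2 + 2.75*m - 2.47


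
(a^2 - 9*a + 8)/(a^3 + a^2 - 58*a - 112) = (a - 1)/(a^2 + 9*a + 14)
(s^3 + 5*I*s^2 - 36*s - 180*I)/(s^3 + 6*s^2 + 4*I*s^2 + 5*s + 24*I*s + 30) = (s - 6)/(s - I)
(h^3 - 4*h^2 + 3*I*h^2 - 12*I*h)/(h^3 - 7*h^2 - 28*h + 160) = h*(h + 3*I)/(h^2 - 3*h - 40)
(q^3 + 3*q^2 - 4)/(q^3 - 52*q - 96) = (q^2 + q - 2)/(q^2 - 2*q - 48)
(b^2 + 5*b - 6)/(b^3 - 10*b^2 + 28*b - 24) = (b^2 + 5*b - 6)/(b^3 - 10*b^2 + 28*b - 24)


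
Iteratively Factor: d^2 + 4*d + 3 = (d + 1)*(d + 3)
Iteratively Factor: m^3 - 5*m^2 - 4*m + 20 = (m + 2)*(m^2 - 7*m + 10) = (m - 2)*(m + 2)*(m - 5)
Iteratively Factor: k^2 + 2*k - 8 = (k - 2)*(k + 4)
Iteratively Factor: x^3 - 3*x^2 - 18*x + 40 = (x - 5)*(x^2 + 2*x - 8) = (x - 5)*(x - 2)*(x + 4)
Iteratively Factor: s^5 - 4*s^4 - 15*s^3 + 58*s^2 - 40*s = (s - 2)*(s^4 - 2*s^3 - 19*s^2 + 20*s) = (s - 2)*(s - 1)*(s^3 - s^2 - 20*s) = (s - 2)*(s - 1)*(s + 4)*(s^2 - 5*s) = (s - 5)*(s - 2)*(s - 1)*(s + 4)*(s)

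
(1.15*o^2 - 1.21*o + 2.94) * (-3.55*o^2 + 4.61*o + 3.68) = -4.0825*o^4 + 9.597*o^3 - 11.7831*o^2 + 9.1006*o + 10.8192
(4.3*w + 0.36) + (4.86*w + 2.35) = 9.16*w + 2.71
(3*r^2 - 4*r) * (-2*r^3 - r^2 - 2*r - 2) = -6*r^5 + 5*r^4 - 2*r^3 + 2*r^2 + 8*r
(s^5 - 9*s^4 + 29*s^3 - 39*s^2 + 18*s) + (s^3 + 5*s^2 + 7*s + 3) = s^5 - 9*s^4 + 30*s^3 - 34*s^2 + 25*s + 3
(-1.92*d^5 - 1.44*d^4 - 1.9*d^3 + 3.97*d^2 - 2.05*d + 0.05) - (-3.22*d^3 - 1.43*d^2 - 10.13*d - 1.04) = -1.92*d^5 - 1.44*d^4 + 1.32*d^3 + 5.4*d^2 + 8.08*d + 1.09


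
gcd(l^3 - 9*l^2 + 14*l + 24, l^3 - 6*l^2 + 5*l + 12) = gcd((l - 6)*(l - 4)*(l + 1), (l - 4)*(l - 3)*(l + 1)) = l^2 - 3*l - 4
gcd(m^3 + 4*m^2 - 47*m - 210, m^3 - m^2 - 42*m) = m^2 - m - 42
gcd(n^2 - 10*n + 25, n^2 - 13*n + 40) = n - 5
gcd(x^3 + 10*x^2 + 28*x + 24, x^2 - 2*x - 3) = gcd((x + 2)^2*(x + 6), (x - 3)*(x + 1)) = 1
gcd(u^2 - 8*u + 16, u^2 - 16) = u - 4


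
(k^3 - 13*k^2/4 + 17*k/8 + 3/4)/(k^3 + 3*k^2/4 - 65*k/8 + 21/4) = (8*k^2 - 10*k - 3)/(8*k^2 + 22*k - 21)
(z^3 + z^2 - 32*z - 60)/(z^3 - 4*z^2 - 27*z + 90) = (z + 2)/(z - 3)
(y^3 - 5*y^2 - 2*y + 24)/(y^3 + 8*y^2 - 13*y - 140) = (y^2 - y - 6)/(y^2 + 12*y + 35)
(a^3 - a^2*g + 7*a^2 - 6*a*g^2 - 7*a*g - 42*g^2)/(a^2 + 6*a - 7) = (a^2 - a*g - 6*g^2)/(a - 1)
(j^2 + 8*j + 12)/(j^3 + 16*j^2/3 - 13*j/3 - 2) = 3*(j + 2)/(3*j^2 - 2*j - 1)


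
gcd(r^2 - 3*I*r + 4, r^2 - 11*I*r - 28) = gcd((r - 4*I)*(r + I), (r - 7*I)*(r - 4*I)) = r - 4*I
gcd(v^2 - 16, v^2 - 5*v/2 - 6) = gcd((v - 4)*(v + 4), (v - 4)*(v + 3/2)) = v - 4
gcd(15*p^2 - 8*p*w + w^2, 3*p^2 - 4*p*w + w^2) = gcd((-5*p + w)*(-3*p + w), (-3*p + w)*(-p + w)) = 3*p - w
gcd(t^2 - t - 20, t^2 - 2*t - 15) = t - 5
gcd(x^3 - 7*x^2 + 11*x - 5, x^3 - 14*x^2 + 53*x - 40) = x^2 - 6*x + 5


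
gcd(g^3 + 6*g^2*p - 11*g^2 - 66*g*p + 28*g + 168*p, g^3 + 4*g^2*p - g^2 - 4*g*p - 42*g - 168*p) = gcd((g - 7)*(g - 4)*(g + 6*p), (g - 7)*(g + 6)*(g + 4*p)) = g - 7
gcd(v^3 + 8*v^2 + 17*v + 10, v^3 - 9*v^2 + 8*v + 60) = v + 2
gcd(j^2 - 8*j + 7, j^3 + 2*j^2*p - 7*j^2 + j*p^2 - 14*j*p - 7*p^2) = j - 7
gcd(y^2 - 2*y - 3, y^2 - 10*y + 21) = y - 3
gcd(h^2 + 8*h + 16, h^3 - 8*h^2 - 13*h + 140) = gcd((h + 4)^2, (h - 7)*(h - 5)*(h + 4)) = h + 4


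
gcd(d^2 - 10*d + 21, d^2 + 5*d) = 1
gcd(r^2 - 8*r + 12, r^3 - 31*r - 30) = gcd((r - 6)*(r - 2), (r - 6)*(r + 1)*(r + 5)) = r - 6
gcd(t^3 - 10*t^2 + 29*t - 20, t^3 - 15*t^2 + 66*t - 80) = t - 5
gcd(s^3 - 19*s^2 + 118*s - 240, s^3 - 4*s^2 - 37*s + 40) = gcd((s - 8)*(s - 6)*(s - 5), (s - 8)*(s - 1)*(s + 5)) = s - 8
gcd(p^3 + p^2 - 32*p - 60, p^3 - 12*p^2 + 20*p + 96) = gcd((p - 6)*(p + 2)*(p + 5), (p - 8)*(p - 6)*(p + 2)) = p^2 - 4*p - 12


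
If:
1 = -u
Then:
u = -1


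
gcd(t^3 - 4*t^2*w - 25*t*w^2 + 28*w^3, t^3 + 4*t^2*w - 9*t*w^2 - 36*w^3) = t + 4*w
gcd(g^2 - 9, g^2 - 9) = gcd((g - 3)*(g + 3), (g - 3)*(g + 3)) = g^2 - 9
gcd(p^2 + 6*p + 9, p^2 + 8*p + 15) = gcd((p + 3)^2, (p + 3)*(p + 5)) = p + 3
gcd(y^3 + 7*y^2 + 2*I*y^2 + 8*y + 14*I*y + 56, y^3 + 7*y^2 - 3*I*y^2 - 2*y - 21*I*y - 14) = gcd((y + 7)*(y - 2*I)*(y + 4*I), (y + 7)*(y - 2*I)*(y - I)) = y^2 + y*(7 - 2*I) - 14*I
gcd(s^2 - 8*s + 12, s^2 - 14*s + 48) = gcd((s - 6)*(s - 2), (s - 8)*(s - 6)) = s - 6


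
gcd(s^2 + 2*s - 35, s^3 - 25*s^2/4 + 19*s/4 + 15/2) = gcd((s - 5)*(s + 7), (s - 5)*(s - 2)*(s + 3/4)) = s - 5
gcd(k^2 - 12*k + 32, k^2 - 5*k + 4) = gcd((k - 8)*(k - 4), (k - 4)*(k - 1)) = k - 4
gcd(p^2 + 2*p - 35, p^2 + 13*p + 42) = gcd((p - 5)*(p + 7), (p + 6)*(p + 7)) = p + 7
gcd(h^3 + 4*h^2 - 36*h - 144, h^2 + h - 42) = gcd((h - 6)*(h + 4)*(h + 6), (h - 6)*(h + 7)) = h - 6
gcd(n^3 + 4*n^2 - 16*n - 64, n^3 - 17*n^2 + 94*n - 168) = n - 4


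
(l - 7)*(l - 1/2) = l^2 - 15*l/2 + 7/2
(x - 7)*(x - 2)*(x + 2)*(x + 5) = x^4 - 2*x^3 - 39*x^2 + 8*x + 140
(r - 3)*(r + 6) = r^2 + 3*r - 18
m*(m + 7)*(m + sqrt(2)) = m^3 + sqrt(2)*m^2 + 7*m^2 + 7*sqrt(2)*m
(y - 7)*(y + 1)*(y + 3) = y^3 - 3*y^2 - 25*y - 21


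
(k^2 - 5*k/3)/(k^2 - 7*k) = (k - 5/3)/(k - 7)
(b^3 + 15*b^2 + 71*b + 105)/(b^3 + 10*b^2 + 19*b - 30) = (b^2 + 10*b + 21)/(b^2 + 5*b - 6)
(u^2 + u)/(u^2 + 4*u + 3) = u/(u + 3)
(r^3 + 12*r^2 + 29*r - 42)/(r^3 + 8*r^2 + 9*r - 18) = (r + 7)/(r + 3)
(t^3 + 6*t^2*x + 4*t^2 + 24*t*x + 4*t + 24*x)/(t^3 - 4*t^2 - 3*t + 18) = (t^2 + 6*t*x + 2*t + 12*x)/(t^2 - 6*t + 9)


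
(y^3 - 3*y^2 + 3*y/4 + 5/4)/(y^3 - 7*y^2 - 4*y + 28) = (4*y^3 - 12*y^2 + 3*y + 5)/(4*(y^3 - 7*y^2 - 4*y + 28))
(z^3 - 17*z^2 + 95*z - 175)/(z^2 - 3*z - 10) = (z^2 - 12*z + 35)/(z + 2)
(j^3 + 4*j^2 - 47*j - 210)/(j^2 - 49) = (j^2 + 11*j + 30)/(j + 7)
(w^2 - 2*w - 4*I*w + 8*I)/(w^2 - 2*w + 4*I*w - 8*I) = (w - 4*I)/(w + 4*I)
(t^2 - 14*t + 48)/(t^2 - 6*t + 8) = (t^2 - 14*t + 48)/(t^2 - 6*t + 8)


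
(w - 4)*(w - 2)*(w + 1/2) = w^3 - 11*w^2/2 + 5*w + 4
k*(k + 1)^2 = k^3 + 2*k^2 + k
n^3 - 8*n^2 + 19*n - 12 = (n - 4)*(n - 3)*(n - 1)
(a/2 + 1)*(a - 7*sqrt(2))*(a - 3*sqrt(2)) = a^3/2 - 5*sqrt(2)*a^2 + a^2 - 10*sqrt(2)*a + 21*a + 42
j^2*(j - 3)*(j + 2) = j^4 - j^3 - 6*j^2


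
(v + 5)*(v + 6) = v^2 + 11*v + 30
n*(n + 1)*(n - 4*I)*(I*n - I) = I*n^4 + 4*n^3 - I*n^2 - 4*n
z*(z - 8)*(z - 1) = z^3 - 9*z^2 + 8*z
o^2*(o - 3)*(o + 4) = o^4 + o^3 - 12*o^2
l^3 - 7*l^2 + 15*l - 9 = (l - 3)^2*(l - 1)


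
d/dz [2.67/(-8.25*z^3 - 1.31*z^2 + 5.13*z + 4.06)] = (66.0825*z^2 + 6.9954*z - 13.6971)/(8.25*z^3 + 1.31*z^2 - 5.13*z - 4.06)^2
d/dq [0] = 0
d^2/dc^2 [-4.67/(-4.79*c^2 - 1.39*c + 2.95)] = (-214.297894*c^2 - 62.186654*c + 4.67*(9.58*c + 1.39)*(19.16*c + 2.78) + 131.97887)/(4.79*c^2 + 1.39*c - 2.95)^3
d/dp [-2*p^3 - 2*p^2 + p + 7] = -6*p^2 - 4*p + 1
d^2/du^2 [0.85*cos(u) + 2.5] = -0.85*cos(u)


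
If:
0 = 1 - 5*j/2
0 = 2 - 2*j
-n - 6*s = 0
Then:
No Solution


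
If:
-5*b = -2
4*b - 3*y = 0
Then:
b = 2/5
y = 8/15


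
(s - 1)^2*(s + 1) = s^3 - s^2 - s + 1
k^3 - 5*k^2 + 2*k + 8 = (k - 4)*(k - 2)*(k + 1)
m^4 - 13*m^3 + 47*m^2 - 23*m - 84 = (m - 7)*(m - 4)*(m - 3)*(m + 1)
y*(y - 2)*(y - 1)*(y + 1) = y^4 - 2*y^3 - y^2 + 2*y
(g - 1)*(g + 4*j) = g^2 + 4*g*j - g - 4*j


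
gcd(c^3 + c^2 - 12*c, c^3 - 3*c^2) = c^2 - 3*c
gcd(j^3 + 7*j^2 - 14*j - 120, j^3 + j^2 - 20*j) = j^2 + j - 20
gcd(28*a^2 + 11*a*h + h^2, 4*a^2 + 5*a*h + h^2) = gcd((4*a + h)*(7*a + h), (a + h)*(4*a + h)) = 4*a + h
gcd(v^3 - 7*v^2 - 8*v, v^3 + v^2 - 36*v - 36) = v + 1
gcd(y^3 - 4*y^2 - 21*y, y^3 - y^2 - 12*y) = y^2 + 3*y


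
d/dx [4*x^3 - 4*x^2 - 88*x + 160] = 12*x^2 - 8*x - 88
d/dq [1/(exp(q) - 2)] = -exp(q)/(exp(q) - 2)^2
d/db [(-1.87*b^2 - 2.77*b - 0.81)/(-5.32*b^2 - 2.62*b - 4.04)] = (-9.837*b^2 + 6.4912*b + 9.0686)/(28.3024*b^4 + 27.8768*b^3 + 49.85*b^2 + 21.1696*b + 16.3216)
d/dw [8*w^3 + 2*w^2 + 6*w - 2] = 24*w^2 + 4*w + 6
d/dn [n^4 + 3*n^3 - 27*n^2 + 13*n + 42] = 4*n^3 + 9*n^2 - 54*n + 13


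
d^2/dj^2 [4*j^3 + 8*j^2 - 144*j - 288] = 24*j + 16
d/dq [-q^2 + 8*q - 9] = 8 - 2*q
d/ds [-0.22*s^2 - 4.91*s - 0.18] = -0.44*s - 4.91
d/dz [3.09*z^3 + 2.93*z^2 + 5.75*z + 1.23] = 9.27*z^2 + 5.86*z + 5.75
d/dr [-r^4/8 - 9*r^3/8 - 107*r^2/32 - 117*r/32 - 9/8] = -r^3/2 - 27*r^2/8 - 107*r/16 - 117/32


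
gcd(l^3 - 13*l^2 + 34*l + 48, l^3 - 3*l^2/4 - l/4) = 1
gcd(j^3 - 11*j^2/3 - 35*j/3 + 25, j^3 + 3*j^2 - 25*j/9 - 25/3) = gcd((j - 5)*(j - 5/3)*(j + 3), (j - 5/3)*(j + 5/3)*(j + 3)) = j^2 + 4*j/3 - 5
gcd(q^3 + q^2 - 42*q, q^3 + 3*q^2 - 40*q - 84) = q^2 + q - 42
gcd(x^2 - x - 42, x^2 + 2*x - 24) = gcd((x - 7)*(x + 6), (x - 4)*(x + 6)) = x + 6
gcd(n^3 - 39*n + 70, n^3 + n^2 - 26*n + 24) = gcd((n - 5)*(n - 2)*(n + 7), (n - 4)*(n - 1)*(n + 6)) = 1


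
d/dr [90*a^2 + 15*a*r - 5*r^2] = 15*a - 10*r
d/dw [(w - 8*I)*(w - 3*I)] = 2*w - 11*I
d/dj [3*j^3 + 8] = 9*j^2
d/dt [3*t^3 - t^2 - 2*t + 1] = 9*t^2 - 2*t - 2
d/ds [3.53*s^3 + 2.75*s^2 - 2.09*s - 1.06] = 10.59*s^2 + 5.5*s - 2.09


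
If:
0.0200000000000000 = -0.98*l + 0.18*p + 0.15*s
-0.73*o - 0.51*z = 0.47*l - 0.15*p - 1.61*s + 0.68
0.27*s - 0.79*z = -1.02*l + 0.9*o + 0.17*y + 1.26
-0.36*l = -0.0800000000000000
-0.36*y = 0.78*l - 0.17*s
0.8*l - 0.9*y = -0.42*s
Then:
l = 0.22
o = 1117.94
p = -100.53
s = 122.22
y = 57.23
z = -1245.45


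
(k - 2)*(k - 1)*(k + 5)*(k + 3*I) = k^4 + 2*k^3 + 3*I*k^3 - 13*k^2 + 6*I*k^2 + 10*k - 39*I*k + 30*I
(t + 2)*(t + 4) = t^2 + 6*t + 8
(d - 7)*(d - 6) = d^2 - 13*d + 42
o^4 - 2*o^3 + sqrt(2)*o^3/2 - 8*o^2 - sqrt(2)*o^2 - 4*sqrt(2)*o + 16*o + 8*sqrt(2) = (o - 2)*(o - 2*sqrt(2))*(o + sqrt(2)/2)*(o + 2*sqrt(2))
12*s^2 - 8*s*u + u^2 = (-6*s + u)*(-2*s + u)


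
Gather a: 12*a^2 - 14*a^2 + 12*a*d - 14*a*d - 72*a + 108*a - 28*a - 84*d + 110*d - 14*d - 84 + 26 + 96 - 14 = -2*a^2 + a*(8 - 2*d) + 12*d + 24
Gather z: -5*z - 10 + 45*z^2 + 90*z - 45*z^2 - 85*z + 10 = 0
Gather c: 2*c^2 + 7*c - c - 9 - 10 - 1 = 2*c^2 + 6*c - 20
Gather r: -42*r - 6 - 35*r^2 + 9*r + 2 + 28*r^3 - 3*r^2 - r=28*r^3 - 38*r^2 - 34*r - 4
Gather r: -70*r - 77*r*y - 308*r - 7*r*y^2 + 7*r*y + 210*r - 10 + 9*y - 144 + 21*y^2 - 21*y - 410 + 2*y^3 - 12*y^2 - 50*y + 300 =r*(-7*y^2 - 70*y - 168) + 2*y^3 + 9*y^2 - 62*y - 264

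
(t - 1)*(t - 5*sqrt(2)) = t^2 - 5*sqrt(2)*t - t + 5*sqrt(2)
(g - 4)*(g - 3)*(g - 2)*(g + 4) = g^4 - 5*g^3 - 10*g^2 + 80*g - 96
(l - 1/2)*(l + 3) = l^2 + 5*l/2 - 3/2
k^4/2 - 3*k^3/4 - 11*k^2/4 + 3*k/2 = k*(k/2 + 1)*(k - 3)*(k - 1/2)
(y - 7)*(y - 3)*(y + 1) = y^3 - 9*y^2 + 11*y + 21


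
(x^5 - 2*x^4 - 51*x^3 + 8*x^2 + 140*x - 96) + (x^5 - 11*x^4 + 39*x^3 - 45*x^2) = 2*x^5 - 13*x^4 - 12*x^3 - 37*x^2 + 140*x - 96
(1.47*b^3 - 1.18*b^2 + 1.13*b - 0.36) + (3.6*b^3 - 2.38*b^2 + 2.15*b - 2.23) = 5.07*b^3 - 3.56*b^2 + 3.28*b - 2.59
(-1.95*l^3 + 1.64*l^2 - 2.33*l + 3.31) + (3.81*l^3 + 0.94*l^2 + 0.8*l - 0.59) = 1.86*l^3 + 2.58*l^2 - 1.53*l + 2.72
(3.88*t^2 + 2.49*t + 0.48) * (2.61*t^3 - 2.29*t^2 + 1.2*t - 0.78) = 10.1268*t^5 - 2.3863*t^4 + 0.206699999999999*t^3 - 1.1376*t^2 - 1.3662*t - 0.3744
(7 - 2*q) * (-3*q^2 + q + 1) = 6*q^3 - 23*q^2 + 5*q + 7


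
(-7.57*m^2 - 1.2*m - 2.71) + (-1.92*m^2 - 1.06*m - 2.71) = -9.49*m^2 - 2.26*m - 5.42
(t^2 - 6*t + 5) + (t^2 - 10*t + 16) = 2*t^2 - 16*t + 21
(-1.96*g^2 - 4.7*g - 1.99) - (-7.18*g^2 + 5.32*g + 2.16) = 5.22*g^2 - 10.02*g - 4.15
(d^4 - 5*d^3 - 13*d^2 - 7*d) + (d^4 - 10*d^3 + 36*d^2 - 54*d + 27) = 2*d^4 - 15*d^3 + 23*d^2 - 61*d + 27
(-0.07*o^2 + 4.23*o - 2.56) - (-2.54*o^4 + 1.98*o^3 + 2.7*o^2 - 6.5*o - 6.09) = 2.54*o^4 - 1.98*o^3 - 2.77*o^2 + 10.73*o + 3.53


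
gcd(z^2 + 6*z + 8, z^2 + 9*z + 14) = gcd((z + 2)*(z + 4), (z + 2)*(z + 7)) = z + 2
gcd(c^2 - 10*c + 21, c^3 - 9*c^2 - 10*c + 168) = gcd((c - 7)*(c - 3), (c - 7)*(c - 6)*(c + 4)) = c - 7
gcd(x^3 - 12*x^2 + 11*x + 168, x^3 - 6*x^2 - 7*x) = x - 7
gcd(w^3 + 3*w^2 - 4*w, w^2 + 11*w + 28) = w + 4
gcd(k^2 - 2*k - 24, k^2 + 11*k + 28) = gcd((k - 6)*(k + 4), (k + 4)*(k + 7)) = k + 4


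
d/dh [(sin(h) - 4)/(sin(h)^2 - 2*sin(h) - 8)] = -cos(h)/(sin(h) + 2)^2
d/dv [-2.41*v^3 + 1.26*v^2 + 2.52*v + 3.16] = -7.23*v^2 + 2.52*v + 2.52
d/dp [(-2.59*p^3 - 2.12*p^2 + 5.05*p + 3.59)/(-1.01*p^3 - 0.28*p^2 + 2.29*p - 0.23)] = (-8.88178419700125e-16*p^5 - 1.416*p^4 - 1.6612*p^3 + 9.224*p^2 + 2.9856*p - 9.3826)/(1.0201*p^6 + 0.5656*p^5 - 4.5474*p^4 - 0.8178*p^3 + 5.3729*p^2 - 1.0534*p + 0.0529)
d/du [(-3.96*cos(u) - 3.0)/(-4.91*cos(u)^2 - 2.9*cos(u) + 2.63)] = (19.4436*cos(u)^2 + 29.46*cos(u) + 19.1148)*sin(u)/(24.1081*cos(u)^4 + 28.478*cos(u)^3 - 17.4166*cos(u)^2 - 15.254*cos(u) + 6.9169)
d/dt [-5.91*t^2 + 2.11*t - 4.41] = 2.11 - 11.82*t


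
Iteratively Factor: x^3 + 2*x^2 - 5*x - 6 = (x + 3)*(x^2 - x - 2) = (x - 2)*(x + 3)*(x + 1)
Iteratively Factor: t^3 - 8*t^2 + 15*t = (t)*(t^2 - 8*t + 15) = t*(t - 5)*(t - 3)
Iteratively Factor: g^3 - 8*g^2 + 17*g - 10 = (g - 5)*(g^2 - 3*g + 2) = (g - 5)*(g - 2)*(g - 1)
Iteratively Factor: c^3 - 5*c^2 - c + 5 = (c - 1)*(c^2 - 4*c - 5) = (c - 1)*(c + 1)*(c - 5)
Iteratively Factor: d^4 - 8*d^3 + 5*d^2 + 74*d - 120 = (d - 2)*(d^3 - 6*d^2 - 7*d + 60) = (d - 5)*(d - 2)*(d^2 - d - 12) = (d - 5)*(d - 2)*(d + 3)*(d - 4)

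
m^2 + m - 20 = (m - 4)*(m + 5)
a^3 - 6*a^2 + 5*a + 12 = (a - 4)*(a - 3)*(a + 1)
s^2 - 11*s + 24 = (s - 8)*(s - 3)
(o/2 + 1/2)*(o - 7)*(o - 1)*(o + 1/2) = o^4/2 - 13*o^3/4 - 9*o^2/4 + 13*o/4 + 7/4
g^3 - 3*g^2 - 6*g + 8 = (g - 4)*(g - 1)*(g + 2)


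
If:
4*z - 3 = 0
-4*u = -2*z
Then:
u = 3/8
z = 3/4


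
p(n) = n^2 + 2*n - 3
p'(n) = 2*n + 2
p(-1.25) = -3.94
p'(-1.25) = -0.50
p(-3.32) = 1.38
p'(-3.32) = -4.64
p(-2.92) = -0.31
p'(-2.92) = -3.84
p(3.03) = 12.24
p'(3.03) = 8.06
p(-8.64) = 54.37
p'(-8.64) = -15.28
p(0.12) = -2.75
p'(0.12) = 2.24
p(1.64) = 2.97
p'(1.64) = 5.28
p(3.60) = 17.16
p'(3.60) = 9.20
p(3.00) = 12.00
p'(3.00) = 8.00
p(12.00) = 165.00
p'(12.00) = 26.00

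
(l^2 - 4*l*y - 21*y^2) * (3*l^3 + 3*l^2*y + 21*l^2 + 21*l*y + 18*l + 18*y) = 3*l^5 - 9*l^4*y + 21*l^4 - 75*l^3*y^2 - 63*l^3*y + 18*l^3 - 63*l^2*y^3 - 525*l^2*y^2 - 54*l^2*y - 441*l*y^3 - 450*l*y^2 - 378*y^3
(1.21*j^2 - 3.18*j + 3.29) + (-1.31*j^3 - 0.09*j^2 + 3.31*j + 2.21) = -1.31*j^3 + 1.12*j^2 + 0.13*j + 5.5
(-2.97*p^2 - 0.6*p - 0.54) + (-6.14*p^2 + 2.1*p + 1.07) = -9.11*p^2 + 1.5*p + 0.53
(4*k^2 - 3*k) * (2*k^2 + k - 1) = 8*k^4 - 2*k^3 - 7*k^2 + 3*k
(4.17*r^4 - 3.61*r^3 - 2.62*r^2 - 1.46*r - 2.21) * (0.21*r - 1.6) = 0.8757*r^5 - 7.4301*r^4 + 5.2258*r^3 + 3.8854*r^2 + 1.8719*r + 3.536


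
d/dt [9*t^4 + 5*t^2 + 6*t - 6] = 36*t^3 + 10*t + 6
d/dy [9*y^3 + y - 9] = 27*y^2 + 1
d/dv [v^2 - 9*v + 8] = 2*v - 9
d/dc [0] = 0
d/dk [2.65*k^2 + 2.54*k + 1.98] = 5.3*k + 2.54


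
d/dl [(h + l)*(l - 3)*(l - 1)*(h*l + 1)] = h*(h + l)*(l - 3)*(l - 1) + (h + l)*(l - 3)*(h*l + 1) + (h + l)*(l - 1)*(h*l + 1) + (l - 3)*(l - 1)*(h*l + 1)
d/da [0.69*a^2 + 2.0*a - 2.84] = 1.38*a + 2.0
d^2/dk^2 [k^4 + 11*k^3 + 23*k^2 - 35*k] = 12*k^2 + 66*k + 46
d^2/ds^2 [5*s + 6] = 0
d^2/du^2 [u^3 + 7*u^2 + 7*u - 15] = 6*u + 14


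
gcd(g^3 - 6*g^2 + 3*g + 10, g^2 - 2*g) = g - 2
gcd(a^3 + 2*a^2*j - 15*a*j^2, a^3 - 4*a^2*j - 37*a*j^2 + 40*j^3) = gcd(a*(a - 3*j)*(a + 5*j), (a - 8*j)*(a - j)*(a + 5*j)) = a + 5*j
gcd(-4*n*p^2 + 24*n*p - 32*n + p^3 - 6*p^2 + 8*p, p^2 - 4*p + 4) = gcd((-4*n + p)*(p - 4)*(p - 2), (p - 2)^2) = p - 2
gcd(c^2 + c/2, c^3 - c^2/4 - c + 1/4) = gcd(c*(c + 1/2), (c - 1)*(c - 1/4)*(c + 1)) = 1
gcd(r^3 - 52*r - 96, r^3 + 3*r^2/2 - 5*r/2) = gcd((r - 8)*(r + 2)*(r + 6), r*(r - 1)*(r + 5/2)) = 1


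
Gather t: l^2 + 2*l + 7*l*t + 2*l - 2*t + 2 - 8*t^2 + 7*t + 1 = l^2 + 4*l - 8*t^2 + t*(7*l + 5) + 3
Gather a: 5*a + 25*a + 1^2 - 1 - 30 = 30*a - 30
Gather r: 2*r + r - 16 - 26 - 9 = 3*r - 51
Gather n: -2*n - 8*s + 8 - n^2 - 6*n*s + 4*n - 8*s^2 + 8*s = -n^2 + n*(2 - 6*s) - 8*s^2 + 8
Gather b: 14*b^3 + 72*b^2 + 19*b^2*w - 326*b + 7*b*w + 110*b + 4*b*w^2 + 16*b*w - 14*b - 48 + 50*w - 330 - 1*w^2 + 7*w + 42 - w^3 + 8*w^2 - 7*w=14*b^3 + b^2*(19*w + 72) + b*(4*w^2 + 23*w - 230) - w^3 + 7*w^2 + 50*w - 336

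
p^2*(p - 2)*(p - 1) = p^4 - 3*p^3 + 2*p^2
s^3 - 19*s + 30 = (s - 3)*(s - 2)*(s + 5)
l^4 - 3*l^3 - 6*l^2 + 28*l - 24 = (l - 2)^3*(l + 3)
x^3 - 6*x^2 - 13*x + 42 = (x - 7)*(x - 2)*(x + 3)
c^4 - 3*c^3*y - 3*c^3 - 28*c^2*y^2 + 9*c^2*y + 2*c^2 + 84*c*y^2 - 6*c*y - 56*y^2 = (c - 2)*(c - 1)*(c - 7*y)*(c + 4*y)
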